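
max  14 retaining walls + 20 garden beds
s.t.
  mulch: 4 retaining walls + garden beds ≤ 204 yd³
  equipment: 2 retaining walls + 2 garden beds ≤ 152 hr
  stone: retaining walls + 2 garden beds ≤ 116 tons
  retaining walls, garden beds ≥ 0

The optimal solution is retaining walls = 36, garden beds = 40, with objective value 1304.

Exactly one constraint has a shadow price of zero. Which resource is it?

mulch

mulch: 184/204 (slack 20)
equipment: 152/152 (binding)
stone: 116/116 (binding)
By complementary slackness, a constraint with positive slack has shadow price 0 → mulch.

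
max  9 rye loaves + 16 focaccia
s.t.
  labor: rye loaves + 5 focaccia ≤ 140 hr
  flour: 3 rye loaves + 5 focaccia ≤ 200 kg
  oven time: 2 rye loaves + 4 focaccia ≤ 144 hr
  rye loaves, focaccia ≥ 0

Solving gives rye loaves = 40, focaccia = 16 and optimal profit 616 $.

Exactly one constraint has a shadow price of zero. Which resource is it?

labor

labor: 120/140 (slack 20)
flour: 200/200 (binding)
oven time: 144/144 (binding)
By complementary slackness, a constraint with positive slack has shadow price 0 → labor.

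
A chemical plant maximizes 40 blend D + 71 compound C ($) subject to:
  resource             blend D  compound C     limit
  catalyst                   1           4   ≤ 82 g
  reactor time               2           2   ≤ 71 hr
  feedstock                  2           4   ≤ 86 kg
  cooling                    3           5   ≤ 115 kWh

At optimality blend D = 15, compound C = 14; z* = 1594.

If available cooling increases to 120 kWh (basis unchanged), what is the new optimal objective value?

1639

Binding: feedstock and cooling. Non-binding: catalyst (11 unused), reactor time (13 unused).
By complementary slackness, y = 0 for the non-binding constraints.
Dual feasibility on the basic columns requires 2·y_feedstock + 3·y_cooling = 40, 4·y_feedstock + 5·y_cooling = 71.
→ y_feedstock = 6.5 and y_cooling = 9.
Δz = y_cooling·Δb = 9 × (5) = 45, so new z* = 1594 + 45 = 1639.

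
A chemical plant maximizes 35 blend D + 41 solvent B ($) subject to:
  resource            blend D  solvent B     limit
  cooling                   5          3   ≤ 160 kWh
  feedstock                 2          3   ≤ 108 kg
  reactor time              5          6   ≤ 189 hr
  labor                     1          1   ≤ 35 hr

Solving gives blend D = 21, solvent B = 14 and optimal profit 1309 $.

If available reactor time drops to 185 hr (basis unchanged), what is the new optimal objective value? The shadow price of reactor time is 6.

1285

Δb = -4, so new z* = 1309 + (6)·(-4) = 1309 − 24 = 1285.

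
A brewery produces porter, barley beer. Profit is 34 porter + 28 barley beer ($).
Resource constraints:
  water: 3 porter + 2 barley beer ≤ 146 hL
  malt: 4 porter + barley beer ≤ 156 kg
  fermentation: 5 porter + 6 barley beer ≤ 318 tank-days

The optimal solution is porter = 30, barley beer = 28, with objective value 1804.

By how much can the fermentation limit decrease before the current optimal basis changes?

Binding constraints: water, fermentation. The basis is B = [[3,2],[5,6]] with det 8.
Per unit decrease in fermentation, x* moves by d = (0.25, -0.375).
The basis stays optimal until malt becomes binding; allowable decrease = 12.8 tank-days.

12.8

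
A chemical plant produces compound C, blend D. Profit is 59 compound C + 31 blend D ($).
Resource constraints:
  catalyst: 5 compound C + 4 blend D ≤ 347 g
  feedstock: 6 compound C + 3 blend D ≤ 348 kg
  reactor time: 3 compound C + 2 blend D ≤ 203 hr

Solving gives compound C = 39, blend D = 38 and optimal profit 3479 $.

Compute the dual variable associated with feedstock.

9

At the optimum: catalyst uses 347 of 347 (binding); feedstock uses 348 of 348 (binding); reactor time uses 193 of 203 (slack = 10).
Since reactor time is not tight, its dual is 0.
From A_Bᵀ y = c: 5·y_catalyst + 6·y_feedstock = 59; 4·y_catalyst + 3·y_feedstock = 31.
Solving: y_catalyst = 1, y_feedstock = 9.
Shadow price of feedstock = 9.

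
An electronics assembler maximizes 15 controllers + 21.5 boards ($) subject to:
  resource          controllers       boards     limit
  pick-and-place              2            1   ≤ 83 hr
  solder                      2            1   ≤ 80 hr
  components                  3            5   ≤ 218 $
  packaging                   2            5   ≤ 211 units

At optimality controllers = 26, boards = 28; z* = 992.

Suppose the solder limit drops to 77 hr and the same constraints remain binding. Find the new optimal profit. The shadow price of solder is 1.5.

987.5

Δb = -3, so new z* = 992 + (1.5)·(-3) = 992 − 4.5 = 987.5.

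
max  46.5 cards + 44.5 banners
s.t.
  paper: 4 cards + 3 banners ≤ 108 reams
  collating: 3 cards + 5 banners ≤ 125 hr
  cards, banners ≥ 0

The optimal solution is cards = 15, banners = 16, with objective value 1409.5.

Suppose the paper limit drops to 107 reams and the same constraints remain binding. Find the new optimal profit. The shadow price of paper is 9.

1400.5

Δb = -1, so new z* = 1409.5 + (9)·(-1) = 1409.5 − 9 = 1400.5.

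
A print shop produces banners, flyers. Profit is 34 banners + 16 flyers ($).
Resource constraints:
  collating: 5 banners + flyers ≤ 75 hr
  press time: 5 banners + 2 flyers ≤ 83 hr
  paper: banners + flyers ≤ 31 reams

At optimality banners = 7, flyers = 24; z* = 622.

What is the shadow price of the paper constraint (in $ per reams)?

At the optimum: collating uses 59 of 75 (slack = 16); press time uses 83 of 83 (binding); paper uses 31 of 31 (binding).
By complementary slackness, y = 0 for the non-binding constraint.
Dual feasibility on the basic columns requires 5·y_press time + 1·y_paper = 34, 2·y_press time + 1·y_paper = 16.
This yields shadow prices y_press time = 6, y_paper = 4.
Shadow price of paper = 4.

4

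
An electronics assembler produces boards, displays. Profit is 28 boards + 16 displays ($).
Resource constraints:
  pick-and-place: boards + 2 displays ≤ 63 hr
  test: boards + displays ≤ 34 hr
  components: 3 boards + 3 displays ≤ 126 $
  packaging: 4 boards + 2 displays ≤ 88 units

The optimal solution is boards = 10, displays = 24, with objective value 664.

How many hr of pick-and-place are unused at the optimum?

5

pick-and-place used = 1·10 + 2·24 = 58; slack = 63 − 58 = 5.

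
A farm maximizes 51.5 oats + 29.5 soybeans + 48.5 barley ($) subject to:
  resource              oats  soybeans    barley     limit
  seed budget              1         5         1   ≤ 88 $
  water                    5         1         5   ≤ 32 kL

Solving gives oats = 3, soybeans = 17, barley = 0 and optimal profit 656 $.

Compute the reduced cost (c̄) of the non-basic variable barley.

At the optimum: seed budget uses 88 of 88 (binding); water uses 32 of 32 (binding).
Dual feasibility on the basic columns requires 1·y_seed budget + 5·y_water = 51.5, 5·y_seed budget + 1·y_water = 29.5.
This yields shadow prices y_seed budget = 4, y_water = 9.5.
Reduced cost of barley: c₃ − yᵀa₃ = 48.5 − (4·1 + 9.5·5) = 48.5 − 51.5 = -3.

-3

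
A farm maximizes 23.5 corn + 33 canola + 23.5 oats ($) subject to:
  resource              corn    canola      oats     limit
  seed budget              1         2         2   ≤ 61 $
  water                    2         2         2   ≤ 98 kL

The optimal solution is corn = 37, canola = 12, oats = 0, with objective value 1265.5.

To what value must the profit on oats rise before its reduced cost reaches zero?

33

Check each constraint at x*: seed budget 61/61 (tight); water 98/98 (tight).
Dual feasibility on the basic columns requires 1·y_seed budget + 2·y_water = 23.5, 2·y_seed budget + 2·y_water = 33.
→ y_seed budget = 9.5 and y_water = 7.
oats enters the basis when its profit ≥ yᵀa₃ = 9.5·2 + 7·2 = 33.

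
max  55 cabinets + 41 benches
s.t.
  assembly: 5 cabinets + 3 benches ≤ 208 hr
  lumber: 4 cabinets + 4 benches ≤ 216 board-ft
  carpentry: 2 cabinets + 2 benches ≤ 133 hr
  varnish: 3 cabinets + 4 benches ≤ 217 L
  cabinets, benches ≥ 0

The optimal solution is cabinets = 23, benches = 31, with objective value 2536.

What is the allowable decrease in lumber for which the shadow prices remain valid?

49.6

Binding constraints: assembly, lumber. The basis is B = [[5,3],[4,4]] with det 8.
Per unit decrease in lumber, x* moves by d = (0.375, -0.625).
The basis stays optimal until benches reaches 0; allowable decrease = 49.6 board-ft.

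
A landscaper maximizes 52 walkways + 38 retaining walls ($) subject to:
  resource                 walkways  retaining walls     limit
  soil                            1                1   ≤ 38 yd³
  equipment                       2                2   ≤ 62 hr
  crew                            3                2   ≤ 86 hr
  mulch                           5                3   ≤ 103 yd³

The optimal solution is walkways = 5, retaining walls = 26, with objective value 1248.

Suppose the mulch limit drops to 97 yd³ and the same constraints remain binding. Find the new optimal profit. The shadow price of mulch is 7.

1206

Δb = -6, so new z* = 1248 + (7)·(-6) = 1248 − 42 = 1206.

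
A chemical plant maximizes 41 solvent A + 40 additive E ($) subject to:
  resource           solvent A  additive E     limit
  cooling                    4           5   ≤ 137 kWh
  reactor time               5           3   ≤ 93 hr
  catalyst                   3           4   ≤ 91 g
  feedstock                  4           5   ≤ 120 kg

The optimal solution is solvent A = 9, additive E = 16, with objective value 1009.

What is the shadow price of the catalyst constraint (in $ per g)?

7

At the optimum: cooling uses 116 of 137 (slack = 21); reactor time uses 93 of 93 (binding); catalyst uses 91 of 91 (binding); feedstock uses 116 of 120 (slack = 4).
Since cooling, feedstock are not tight, their duals are 0.
From A_Bᵀ y = c: 5·y_reactor time + 3·y_catalyst = 41; 3·y_reactor time + 4·y_catalyst = 40.
This yields shadow prices y_reactor time = 4, y_catalyst = 7.
Shadow price of catalyst = 7.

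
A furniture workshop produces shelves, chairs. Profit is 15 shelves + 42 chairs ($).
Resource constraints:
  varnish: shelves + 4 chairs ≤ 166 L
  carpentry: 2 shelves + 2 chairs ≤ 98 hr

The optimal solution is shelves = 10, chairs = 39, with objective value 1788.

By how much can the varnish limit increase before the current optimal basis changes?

30

Binding constraints: varnish, carpentry. The basis is B = [[1,4],[2,2]] with det -6.
Per unit increase in varnish, x* moves by d = (-0.3333, 0.3333).
The basis stays optimal until shelves reaches 0; allowable increase = 30 L.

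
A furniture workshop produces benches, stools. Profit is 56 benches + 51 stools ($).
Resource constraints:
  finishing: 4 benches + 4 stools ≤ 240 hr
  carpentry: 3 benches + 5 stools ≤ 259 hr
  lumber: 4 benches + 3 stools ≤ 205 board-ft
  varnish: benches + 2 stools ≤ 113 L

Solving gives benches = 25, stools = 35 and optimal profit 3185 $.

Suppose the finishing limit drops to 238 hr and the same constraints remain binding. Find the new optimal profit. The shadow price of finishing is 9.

3167

Δb = -2, so new z* = 3185 + (9)·(-2) = 3185 − 18 = 3167.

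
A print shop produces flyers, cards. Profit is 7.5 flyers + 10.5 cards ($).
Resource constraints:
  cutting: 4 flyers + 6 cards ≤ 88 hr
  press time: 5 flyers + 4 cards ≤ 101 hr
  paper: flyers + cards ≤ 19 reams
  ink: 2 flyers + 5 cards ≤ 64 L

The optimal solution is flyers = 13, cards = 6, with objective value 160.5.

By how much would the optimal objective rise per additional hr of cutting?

At the optimum: cutting uses 88 of 88 (binding); press time uses 89 of 101 (slack = 12); paper uses 19 of 19 (binding); ink uses 56 of 64 (slack = 8).
By complementary slackness, y = 0 for the non-binding constraints.
Dual feasibility on the basic columns requires 4·y_cutting + 1·y_paper = 7.5, 6·y_cutting + 1·y_paper = 10.5.
Solving: y_cutting = 1.5, y_paper = 1.5.
Shadow price of cutting = 1.5.

1.5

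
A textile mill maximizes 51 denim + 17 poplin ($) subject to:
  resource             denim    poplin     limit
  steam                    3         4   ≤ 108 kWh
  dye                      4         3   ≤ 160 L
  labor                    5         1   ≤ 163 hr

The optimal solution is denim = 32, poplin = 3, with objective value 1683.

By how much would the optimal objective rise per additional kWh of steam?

2

Binding: steam and labor. Non-binding: dye (23 unused).
By complementary slackness, y = 0 for the non-binding constraint.
The binding rows give the dual system: 3·y_steam + 5·y_labor = 51 and 4·y_steam + 1·y_labor = 17.
→ y_steam = 2 and y_labor = 9.
Shadow price of steam = 2.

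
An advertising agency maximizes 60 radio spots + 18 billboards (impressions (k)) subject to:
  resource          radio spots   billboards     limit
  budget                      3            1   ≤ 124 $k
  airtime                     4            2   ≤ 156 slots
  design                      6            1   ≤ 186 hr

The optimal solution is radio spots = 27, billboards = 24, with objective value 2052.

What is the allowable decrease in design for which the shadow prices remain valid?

Binding constraints: airtime, design. The basis is B = [[4,2],[6,1]] with det -8.
Per unit decrease in design, x* moves by d = (-0.25, 0.5).
The basis stays optimal until radio spots reaches 0; allowable decrease = 108 hr.

108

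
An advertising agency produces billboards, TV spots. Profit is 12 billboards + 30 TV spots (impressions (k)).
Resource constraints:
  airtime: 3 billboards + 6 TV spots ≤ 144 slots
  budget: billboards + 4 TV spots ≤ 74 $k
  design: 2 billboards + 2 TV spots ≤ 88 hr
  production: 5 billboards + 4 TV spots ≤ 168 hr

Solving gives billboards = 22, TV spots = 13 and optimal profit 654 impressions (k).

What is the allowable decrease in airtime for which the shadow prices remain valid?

33

Binding constraints: airtime, budget. The basis is B = [[3,6],[1,4]] with det 6.
Per unit decrease in airtime, x* moves by d = (-0.6667, 0.1667).
The basis stays optimal until billboards reaches 0; allowable decrease = 33 slots.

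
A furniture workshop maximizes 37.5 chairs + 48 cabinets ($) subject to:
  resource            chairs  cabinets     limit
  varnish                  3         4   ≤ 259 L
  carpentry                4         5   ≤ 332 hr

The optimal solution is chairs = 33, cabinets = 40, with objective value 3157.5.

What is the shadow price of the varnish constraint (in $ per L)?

At the optimum: varnish uses 259 of 259 (binding); carpentry uses 332 of 332 (binding).
Dual feasibility on the basic columns requires 3·y_varnish + 4·y_carpentry = 37.5, 4·y_varnish + 5·y_carpentry = 48.
Solving: y_varnish = 4.5, y_carpentry = 6.
Shadow price of varnish = 4.5.

4.5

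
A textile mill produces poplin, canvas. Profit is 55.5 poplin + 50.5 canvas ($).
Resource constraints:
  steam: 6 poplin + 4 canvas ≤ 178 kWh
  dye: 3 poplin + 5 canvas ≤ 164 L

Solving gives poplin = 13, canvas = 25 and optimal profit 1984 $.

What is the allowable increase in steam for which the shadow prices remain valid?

150

Binding constraints: steam, dye. The basis is B = [[6,4],[3,5]] with det 18.
Per unit increase in steam, x* moves by d = (0.2778, -0.1667).
The basis stays optimal until canvas reaches 0; allowable increase = 150 kWh.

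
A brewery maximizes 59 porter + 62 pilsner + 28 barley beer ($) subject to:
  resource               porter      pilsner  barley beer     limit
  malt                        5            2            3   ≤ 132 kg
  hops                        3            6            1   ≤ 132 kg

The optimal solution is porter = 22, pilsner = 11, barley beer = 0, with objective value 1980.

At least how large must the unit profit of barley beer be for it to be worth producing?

29

At the optimum: malt uses 132 of 132 (binding); hops uses 132 of 132 (binding).
Dual feasibility on the basic columns requires 5·y_malt + 3·y_hops = 59, 2·y_malt + 6·y_hops = 62.
→ y_malt = 7 and y_hops = 8.
barley beer enters the basis when its profit ≥ yᵀa₃ = 7·3 + 8·1 = 29.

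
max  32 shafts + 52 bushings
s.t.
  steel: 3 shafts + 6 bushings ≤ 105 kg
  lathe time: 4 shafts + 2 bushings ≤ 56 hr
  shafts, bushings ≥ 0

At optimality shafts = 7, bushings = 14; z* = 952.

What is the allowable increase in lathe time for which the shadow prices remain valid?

Binding constraints: steel, lathe time. The basis is B = [[3,6],[4,2]] with det -18.
Per unit increase in lathe time, x* moves by d = (0.3333, -0.1667).
The basis stays optimal until bushings reaches 0; allowable increase = 84 hr.

84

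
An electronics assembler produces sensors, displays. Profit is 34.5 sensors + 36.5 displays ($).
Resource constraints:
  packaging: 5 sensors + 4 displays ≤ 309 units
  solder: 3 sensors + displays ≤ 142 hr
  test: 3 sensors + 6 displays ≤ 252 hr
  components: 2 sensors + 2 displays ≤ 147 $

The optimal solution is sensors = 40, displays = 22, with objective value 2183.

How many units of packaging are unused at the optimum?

packaging used = 5·40 + 4·22 = 288; slack = 309 − 288 = 21.

21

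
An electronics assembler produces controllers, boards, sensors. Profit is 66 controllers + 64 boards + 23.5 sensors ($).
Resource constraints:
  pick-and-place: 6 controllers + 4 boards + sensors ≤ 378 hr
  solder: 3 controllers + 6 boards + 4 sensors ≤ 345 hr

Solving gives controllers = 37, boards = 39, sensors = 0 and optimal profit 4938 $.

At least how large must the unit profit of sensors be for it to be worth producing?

28.5

Check each constraint at x*: pick-and-place 378/378 (tight); solder 345/345 (tight).
Dual feasibility on the basic columns requires 6·y_pick-and-place + 3·y_solder = 66, 4·y_pick-and-place + 6·y_solder = 64.
→ y_pick-and-place = 8.5 and y_solder = 5.
sensors enters the basis when its profit ≥ yᵀa₃ = 8.5·1 + 5·4 = 28.5.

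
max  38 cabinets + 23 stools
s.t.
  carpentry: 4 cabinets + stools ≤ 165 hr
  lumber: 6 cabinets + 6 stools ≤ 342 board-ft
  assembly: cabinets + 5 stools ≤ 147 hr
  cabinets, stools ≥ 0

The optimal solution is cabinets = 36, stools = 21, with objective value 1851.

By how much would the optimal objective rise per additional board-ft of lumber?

3

At the optimum: carpentry uses 165 of 165 (binding); lumber uses 342 of 342 (binding); assembly uses 141 of 147 (slack = 6).
Since assembly is not tight, its dual is 0.
From A_Bᵀ y = c: 4·y_carpentry + 6·y_lumber = 38; 1·y_carpentry + 6·y_lumber = 23.
Solving: y_carpentry = 5, y_lumber = 3.
Shadow price of lumber = 3.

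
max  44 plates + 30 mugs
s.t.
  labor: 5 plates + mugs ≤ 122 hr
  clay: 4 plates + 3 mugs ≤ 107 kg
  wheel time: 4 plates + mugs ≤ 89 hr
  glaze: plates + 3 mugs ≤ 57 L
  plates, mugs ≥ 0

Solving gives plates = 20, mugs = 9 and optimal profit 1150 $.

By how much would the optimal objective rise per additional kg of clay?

9.5

At the optimum: labor uses 109 of 122 (slack = 13); clay uses 107 of 107 (binding); wheel time uses 89 of 89 (binding); glaze uses 47 of 57 (slack = 10).
Slack constraints have shadow price 0 (complementary slackness).
Dual feasibility on the basic columns requires 4·y_clay + 4·y_wheel time = 44, 3·y_clay + 1·y_wheel time = 30.
Solving: y_clay = 9.5, y_wheel time = 1.5.
Shadow price of clay = 9.5.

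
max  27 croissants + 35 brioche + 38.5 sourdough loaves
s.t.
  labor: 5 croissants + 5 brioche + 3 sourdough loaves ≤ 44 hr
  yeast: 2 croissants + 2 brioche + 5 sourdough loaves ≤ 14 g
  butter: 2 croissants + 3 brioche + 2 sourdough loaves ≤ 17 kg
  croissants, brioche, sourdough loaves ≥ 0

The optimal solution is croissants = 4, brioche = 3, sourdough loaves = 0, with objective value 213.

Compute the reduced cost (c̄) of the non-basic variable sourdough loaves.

Binding: yeast and butter. Non-binding: labor (9 unused).
Since labor is not tight, its dual is 0.
Dual feasibility on the basic columns requires 2·y_yeast + 2·y_butter = 27, 2·y_yeast + 3·y_butter = 35.
→ y_yeast = 5.5 and y_butter = 8.
Reduced cost of sourdough loaves: c₃ − yᵀa₃ = 38.5 − (5.5·5 + 8·2) = 38.5 − 43.5 = -5.

-5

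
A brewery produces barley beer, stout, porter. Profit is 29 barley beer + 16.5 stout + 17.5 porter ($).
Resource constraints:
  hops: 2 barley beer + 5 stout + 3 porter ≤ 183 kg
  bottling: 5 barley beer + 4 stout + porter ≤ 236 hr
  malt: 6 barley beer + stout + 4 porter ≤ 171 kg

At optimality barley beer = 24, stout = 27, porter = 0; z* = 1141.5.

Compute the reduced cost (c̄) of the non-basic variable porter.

At the optimum: hops uses 183 of 183 (binding); bottling uses 228 of 236 (slack = 8); malt uses 171 of 171 (binding).
By complementary slackness, y = 0 for the non-binding constraint.
The binding rows give the dual system: 2·y_hops + 6·y_malt = 29 and 5·y_hops + 1·y_malt = 16.5.
→ y_hops = 2.5 and y_malt = 4.
Reduced cost of porter: c₃ − yᵀa₃ = 17.5 − (2.5·3 + 4·4) = 17.5 − 23.5 = -6.

-6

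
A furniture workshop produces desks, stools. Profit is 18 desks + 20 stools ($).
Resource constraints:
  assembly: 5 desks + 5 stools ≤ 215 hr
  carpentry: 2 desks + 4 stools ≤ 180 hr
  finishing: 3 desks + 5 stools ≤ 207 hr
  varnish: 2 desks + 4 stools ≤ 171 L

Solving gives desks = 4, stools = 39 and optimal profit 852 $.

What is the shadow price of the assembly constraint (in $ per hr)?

Check each constraint at x*: assembly 215/215 (tight); carpentry 164/180 (slack 16); finishing 207/207 (tight); varnish 164/171 (slack 7).
Slack constraints have shadow price 0 (complementary slackness).
From A_Bᵀ y = c: 5·y_assembly + 3·y_finishing = 18; 5·y_assembly + 5·y_finishing = 20.
This yields shadow prices y_assembly = 3, y_finishing = 1.
Shadow price of assembly = 3.

3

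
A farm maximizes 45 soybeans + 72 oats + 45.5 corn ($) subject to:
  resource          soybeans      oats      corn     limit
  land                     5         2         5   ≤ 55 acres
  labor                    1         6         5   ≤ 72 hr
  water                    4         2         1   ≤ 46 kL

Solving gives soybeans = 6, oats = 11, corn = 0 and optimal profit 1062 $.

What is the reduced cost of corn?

Binding: labor and water. Non-binding: land (3 unused).
Since land is not tight, its dual is 0.
Dual feasibility on the basic columns requires 1·y_labor + 4·y_water = 45, 6·y_labor + 2·y_water = 72.
→ y_labor = 9 and y_water = 9.
Reduced cost of corn: c₃ − yᵀa₃ = 45.5 − (9·5 + 9·1) = 45.5 − 54 = -8.5.

-8.5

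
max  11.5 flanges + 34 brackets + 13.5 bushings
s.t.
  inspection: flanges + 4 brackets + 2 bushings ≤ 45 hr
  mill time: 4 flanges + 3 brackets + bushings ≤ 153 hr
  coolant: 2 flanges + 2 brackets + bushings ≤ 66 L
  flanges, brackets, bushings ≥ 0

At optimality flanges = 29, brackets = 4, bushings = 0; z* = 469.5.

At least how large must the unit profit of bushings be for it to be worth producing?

At the optimum: inspection uses 45 of 45 (binding); mill time uses 128 of 153 (slack = 25); coolant uses 66 of 66 (binding).
Since mill time is not tight, its dual is 0.
Dual feasibility on the basic columns requires 1·y_inspection + 2·y_coolant = 11.5, 4·y_inspection + 2·y_coolant = 34.
Solving: y_inspection = 7.5, y_coolant = 2.
bushings enters the basis when its profit ≥ yᵀa₃ = 7.5·2 + 2·1 = 17.

17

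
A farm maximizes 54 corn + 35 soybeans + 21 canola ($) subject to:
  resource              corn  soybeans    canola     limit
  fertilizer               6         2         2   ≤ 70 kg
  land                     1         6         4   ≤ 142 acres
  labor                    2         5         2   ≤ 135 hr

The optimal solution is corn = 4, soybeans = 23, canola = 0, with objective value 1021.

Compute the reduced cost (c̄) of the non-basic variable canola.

-8

Check each constraint at x*: fertilizer 70/70 (tight); land 142/142 (tight); labor 123/135 (slack 12).
By complementary slackness, y = 0 for the non-binding constraint.
From A_Bᵀ y = c: 6·y_fertilizer + 1·y_land = 54; 2·y_fertilizer + 6·y_land = 35.
Solving: y_fertilizer = 8.5, y_land = 3.
Reduced cost of canola: c₃ − yᵀa₃ = 21 − (8.5·2 + 3·4) = 21 − 29 = -8.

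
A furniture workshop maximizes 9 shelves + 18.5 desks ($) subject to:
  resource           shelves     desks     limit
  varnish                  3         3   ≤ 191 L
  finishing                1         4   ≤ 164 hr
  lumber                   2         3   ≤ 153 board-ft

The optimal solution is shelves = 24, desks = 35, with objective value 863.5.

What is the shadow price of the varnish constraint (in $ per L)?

Check each constraint at x*: varnish 177/191 (slack 14); finishing 164/164 (tight); lumber 153/153 (tight).
Slack constraints have shadow price 0 (complementary slackness).
Dual feasibility on the basic columns requires 1·y_finishing + 2·y_lumber = 9, 4·y_finishing + 3·y_lumber = 18.5.
Solving: y_finishing = 2, y_lumber = 3.5.
Shadow price of varnish = 0.

0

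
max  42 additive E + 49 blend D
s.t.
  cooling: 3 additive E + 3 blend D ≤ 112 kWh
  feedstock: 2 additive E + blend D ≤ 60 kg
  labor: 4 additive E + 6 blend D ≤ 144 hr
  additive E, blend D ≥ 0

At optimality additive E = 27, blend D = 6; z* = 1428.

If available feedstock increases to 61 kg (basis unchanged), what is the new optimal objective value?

1435

Binding: feedstock and labor. Non-binding: cooling (13 unused).
By complementary slackness, y = 0 for the non-binding constraint.
Dual feasibility on the basic columns requires 2·y_feedstock + 4·y_labor = 42, 1·y_feedstock + 6·y_labor = 49.
This yields shadow prices y_feedstock = 7, y_labor = 7.
Δz = y_feedstock·Δb = 7 × (1) = 7, so new z* = 1428 + 7 = 1435.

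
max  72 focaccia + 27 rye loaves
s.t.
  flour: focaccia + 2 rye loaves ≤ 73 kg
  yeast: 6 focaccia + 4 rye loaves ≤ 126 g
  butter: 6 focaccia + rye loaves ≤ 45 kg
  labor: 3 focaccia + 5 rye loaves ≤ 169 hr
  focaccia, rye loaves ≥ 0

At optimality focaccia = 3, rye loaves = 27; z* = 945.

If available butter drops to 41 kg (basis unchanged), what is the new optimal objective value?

At the optimum: flour uses 57 of 73 (slack = 16); yeast uses 126 of 126 (binding); butter uses 45 of 45 (binding); labor uses 144 of 169 (slack = 25).
By complementary slackness, y = 0 for the non-binding constraints.
Dual feasibility on the basic columns requires 6·y_yeast + 6·y_butter = 72, 4·y_yeast + 1·y_butter = 27.
Solving: y_yeast = 5, y_butter = 7.
Δz = y_butter·Δb = 7 × (-4) = -28, so new z* = 945 − 28 = 917.

917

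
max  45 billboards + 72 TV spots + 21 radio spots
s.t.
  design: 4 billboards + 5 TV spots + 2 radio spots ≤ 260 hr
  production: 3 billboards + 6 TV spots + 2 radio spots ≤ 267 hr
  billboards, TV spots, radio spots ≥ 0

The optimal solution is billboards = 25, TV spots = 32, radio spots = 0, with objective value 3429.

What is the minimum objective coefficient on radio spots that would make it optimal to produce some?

At the optimum: design uses 260 of 260 (binding); production uses 267 of 267 (binding).
From A_Bᵀ y = c: 4·y_design + 3·y_production = 45; 5·y_design + 6·y_production = 72.
→ y_design = 6 and y_production = 7.
radio spots enters the basis when its profit ≥ yᵀa₃ = 6·2 + 7·2 = 26.

26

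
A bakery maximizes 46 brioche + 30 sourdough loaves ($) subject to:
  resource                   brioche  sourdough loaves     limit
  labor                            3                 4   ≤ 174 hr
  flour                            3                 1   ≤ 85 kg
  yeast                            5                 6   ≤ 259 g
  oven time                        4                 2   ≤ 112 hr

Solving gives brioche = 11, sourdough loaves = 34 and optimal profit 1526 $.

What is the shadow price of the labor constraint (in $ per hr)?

Check each constraint at x*: labor 169/174 (slack 5); flour 67/85 (slack 18); yeast 259/259 (tight); oven time 112/112 (tight).
Slack constraints have shadow price 0 (complementary slackness).
Dual feasibility on the basic columns requires 5·y_yeast + 4·y_oven time = 46, 6·y_yeast + 2·y_oven time = 30.
→ y_yeast = 2 and y_oven time = 9.
Shadow price of labor = 0.

0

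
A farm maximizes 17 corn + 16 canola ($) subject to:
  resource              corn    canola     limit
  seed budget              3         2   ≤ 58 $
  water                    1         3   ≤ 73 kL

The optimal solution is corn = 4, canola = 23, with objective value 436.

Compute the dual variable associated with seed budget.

Check each constraint at x*: seed budget 58/58 (tight); water 73/73 (tight).
The binding rows give the dual system: 3·y_seed budget + 1·y_water = 17 and 2·y_seed budget + 3·y_water = 16.
→ y_seed budget = 5 and y_water = 2.
Shadow price of seed budget = 5.

5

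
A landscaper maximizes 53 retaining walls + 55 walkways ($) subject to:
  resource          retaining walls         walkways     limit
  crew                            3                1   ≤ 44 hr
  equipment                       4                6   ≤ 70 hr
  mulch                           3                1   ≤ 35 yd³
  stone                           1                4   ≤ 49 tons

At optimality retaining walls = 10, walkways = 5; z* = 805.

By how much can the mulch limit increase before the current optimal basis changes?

9

Binding constraints: equipment, mulch. The basis is B = [[4,6],[3,1]] with det -14.
Per unit increase in mulch, x* moves by d = (0.4286, -0.2857).
The basis stays optimal until crew becomes binding; allowable increase = 9 yd³.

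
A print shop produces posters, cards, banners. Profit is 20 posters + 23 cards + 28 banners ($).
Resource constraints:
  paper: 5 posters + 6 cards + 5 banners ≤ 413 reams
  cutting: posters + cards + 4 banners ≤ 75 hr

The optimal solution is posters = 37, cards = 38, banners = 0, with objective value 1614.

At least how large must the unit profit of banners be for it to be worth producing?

Check each constraint at x*: paper 413/413 (tight); cutting 75/75 (tight).
Dual feasibility on the basic columns requires 5·y_paper + 1·y_cutting = 20, 6·y_paper + 1·y_cutting = 23.
This yields shadow prices y_paper = 3, y_cutting = 5.
banners enters the basis when its profit ≥ yᵀa₃ = 3·5 + 5·4 = 35.

35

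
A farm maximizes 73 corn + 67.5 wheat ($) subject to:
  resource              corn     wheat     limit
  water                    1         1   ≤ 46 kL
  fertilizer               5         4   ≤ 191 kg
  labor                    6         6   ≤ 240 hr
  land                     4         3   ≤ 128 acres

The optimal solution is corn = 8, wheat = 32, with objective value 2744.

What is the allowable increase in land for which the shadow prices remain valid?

23

Binding constraints: labor, land. The basis is B = [[6,6],[4,3]] with det -6.
Per unit increase in land, x* moves by d = (1, -1).
The basis stays optimal until fertilizer becomes binding; allowable increase = 23 acres.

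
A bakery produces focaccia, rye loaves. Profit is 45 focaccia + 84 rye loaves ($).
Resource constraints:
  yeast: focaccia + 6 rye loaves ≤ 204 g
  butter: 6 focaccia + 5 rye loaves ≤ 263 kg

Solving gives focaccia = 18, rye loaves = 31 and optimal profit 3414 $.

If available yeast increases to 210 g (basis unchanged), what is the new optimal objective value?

Both yeast and butter are binding at x*.
The binding rows give the dual system: 1·y_yeast + 6·y_butter = 45 and 6·y_yeast + 5·y_butter = 84.
→ y_yeast = 9 and y_butter = 6.
Δz = y_yeast·Δb = 9 × (6) = 54, so new z* = 3414 + 54 = 3468.

3468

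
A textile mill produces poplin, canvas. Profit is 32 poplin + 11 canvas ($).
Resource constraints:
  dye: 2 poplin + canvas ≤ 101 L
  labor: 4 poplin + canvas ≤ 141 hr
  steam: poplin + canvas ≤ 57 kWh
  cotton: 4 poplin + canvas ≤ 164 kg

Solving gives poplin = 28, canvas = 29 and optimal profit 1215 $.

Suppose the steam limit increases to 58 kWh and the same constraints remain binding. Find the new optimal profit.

1219

Binding: labor and steam. Non-binding: dye (16 unused), cotton (23 unused).
By complementary slackness, y = 0 for the non-binding constraints.
Dual feasibility on the basic columns requires 4·y_labor + 1·y_steam = 32, 1·y_labor + 1·y_steam = 11.
Solving: y_labor = 7, y_steam = 4.
Δz = y_steam·Δb = 4 × (1) = 4, so new z* = 1215 + 4 = 1219.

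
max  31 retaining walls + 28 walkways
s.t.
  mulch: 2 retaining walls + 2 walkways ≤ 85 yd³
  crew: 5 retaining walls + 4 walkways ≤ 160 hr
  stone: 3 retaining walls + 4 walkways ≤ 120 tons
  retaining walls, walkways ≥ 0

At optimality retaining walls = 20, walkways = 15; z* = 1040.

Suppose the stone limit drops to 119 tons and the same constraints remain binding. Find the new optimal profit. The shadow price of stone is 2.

1038

Δb = -1, so new z* = 1040 + (2)·(-1) = 1040 − 2 = 1038.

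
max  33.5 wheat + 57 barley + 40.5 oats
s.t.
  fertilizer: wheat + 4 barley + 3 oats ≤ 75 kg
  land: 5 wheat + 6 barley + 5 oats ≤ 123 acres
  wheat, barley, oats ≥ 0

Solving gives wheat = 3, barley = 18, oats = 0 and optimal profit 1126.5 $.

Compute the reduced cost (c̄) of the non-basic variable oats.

Check each constraint at x*: fertilizer 75/75 (tight); land 123/123 (tight).
From A_Bᵀ y = c: 1·y_fertilizer + 5·y_land = 33.5; 4·y_fertilizer + 6·y_land = 57.
Solving: y_fertilizer = 6, y_land = 5.5.
Reduced cost of oats: c₃ − yᵀa₃ = 40.5 − (6·3 + 5.5·5) = 40.5 − 45.5 = -5.

-5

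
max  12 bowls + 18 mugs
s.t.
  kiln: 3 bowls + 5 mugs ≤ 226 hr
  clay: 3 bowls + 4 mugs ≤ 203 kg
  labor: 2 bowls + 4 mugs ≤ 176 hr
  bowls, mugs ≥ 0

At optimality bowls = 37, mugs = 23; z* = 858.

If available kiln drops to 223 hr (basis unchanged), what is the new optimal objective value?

852

At the optimum: kiln uses 226 of 226 (binding); clay uses 203 of 203 (binding); labor uses 166 of 176 (slack = 10).
Since labor is not tight, its dual is 0.
From A_Bᵀ y = c: 3·y_kiln + 3·y_clay = 12; 5·y_kiln + 4·y_clay = 18.
This yields shadow prices y_kiln = 2, y_clay = 2.
Δz = y_kiln·Δb = 2 × (-3) = -6, so new z* = 858 − 6 = 852.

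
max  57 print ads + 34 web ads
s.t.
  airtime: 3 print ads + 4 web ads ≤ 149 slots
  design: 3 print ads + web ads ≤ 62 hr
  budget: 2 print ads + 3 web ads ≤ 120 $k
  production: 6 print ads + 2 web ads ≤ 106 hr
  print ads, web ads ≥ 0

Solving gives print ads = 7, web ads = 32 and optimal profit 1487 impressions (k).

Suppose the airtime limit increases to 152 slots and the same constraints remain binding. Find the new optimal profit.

1502

Binding: airtime and production. Non-binding: design (9 unused), budget (10 unused).
Since design, budget are not tight, their duals are 0.
From A_Bᵀ y = c: 3·y_airtime + 6·y_production = 57; 4·y_airtime + 2·y_production = 34.
This yields shadow prices y_airtime = 5, y_production = 7.
Δz = y_airtime·Δb = 5 × (3) = 15, so new z* = 1487 + 15 = 1502.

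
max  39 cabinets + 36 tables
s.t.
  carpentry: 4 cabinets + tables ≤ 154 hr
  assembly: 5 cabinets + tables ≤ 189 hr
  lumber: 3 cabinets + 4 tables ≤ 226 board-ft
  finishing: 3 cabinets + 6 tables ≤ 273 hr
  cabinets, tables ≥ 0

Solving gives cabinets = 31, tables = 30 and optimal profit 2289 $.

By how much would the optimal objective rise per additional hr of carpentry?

Binding: carpentry and finishing. Non-binding: assembly (4 unused), lumber (13 unused).
Slack constraints have shadow price 0 (complementary slackness).
From A_Bᵀ y = c: 4·y_carpentry + 3·y_finishing = 39; 1·y_carpentry + 6·y_finishing = 36.
Solving: y_carpentry = 6, y_finishing = 5.
Shadow price of carpentry = 6.

6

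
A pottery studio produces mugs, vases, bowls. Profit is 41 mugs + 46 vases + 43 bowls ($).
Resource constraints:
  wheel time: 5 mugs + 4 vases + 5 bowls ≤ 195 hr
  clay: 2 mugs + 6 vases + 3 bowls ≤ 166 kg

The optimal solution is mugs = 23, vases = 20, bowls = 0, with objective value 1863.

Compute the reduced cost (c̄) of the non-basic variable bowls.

-1

Check each constraint at x*: wheel time 195/195 (tight); clay 166/166 (tight).
From A_Bᵀ y = c: 5·y_wheel time + 2·y_clay = 41; 4·y_wheel time + 6·y_clay = 46.
This yields shadow prices y_wheel time = 7, y_clay = 3.
Reduced cost of bowls: c₃ − yᵀa₃ = 43 − (7·5 + 3·3) = 43 − 44 = -1.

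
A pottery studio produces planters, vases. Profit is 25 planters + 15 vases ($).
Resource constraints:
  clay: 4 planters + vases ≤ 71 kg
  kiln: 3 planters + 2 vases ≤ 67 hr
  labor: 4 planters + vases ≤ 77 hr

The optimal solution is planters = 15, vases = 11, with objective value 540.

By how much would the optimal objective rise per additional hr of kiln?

7

At the optimum: clay uses 71 of 71 (binding); kiln uses 67 of 67 (binding); labor uses 71 of 77 (slack = 6).
By complementary slackness, y = 0 for the non-binding constraint.
The binding rows give the dual system: 4·y_clay + 3·y_kiln = 25 and 1·y_clay + 2·y_kiln = 15.
This yields shadow prices y_clay = 1, y_kiln = 7.
Shadow price of kiln = 7.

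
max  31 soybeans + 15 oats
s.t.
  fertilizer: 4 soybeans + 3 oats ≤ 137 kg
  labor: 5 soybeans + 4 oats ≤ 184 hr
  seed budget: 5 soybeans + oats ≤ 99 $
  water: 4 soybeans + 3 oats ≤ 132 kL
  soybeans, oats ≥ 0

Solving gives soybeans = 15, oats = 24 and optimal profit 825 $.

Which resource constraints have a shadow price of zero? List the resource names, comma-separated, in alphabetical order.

fertilizer, labor

fertilizer: 132/137 (slack 5)
labor: 171/184 (slack 13)
seed budget: 99/99 (binding)
water: 132/132 (binding)
By complementary slackness, a constraint with positive slack has shadow price 0 → fertilizer, labor.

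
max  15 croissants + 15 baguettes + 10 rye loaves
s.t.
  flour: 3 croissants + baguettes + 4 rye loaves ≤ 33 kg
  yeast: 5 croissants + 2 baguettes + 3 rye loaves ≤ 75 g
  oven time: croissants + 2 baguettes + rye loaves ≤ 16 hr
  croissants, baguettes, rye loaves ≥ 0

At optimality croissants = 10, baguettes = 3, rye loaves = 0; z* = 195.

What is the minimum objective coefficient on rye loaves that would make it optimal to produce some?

Binding: flour and oven time. Non-binding: yeast (19 unused).
By complementary slackness, y = 0 for the non-binding constraint.
The binding rows give the dual system: 3·y_flour + 1·y_oven time = 15 and 1·y_flour + 2·y_oven time = 15.
→ y_flour = 3 and y_oven time = 6.
rye loaves enters the basis when its profit ≥ yᵀa₃ = 3·4 + 6·1 = 18.

18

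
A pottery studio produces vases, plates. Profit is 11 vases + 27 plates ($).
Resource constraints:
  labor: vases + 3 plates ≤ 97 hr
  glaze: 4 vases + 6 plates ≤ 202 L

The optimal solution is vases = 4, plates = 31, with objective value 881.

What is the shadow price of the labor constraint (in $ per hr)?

7

Check each constraint at x*: labor 97/97 (tight); glaze 202/202 (tight).
Dual feasibility on the basic columns requires 1·y_labor + 4·y_glaze = 11, 3·y_labor + 6·y_glaze = 27.
→ y_labor = 7 and y_glaze = 1.
Shadow price of labor = 7.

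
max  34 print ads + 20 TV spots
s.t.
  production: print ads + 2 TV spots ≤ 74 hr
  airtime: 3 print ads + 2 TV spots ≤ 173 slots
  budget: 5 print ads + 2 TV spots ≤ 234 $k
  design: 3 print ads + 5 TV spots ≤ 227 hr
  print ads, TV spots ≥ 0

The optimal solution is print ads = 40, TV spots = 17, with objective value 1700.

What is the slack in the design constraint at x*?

design used = 3·40 + 5·17 = 205; slack = 227 − 205 = 22.

22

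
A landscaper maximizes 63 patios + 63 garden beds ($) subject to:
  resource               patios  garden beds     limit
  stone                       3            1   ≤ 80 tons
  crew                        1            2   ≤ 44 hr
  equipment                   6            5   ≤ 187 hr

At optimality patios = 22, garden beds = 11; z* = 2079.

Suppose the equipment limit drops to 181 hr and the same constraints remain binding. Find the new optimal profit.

Binding: crew and equipment. Non-binding: stone (3 unused).
Since stone is not tight, its dual is 0.
The binding rows give the dual system: 1·y_crew + 6·y_equipment = 63 and 2·y_crew + 5·y_equipment = 63.
This yields shadow prices y_crew = 9, y_equipment = 9.
Δz = y_equipment·Δb = 9 × (-6) = -54, so new z* = 2079 − 54 = 2025.

2025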